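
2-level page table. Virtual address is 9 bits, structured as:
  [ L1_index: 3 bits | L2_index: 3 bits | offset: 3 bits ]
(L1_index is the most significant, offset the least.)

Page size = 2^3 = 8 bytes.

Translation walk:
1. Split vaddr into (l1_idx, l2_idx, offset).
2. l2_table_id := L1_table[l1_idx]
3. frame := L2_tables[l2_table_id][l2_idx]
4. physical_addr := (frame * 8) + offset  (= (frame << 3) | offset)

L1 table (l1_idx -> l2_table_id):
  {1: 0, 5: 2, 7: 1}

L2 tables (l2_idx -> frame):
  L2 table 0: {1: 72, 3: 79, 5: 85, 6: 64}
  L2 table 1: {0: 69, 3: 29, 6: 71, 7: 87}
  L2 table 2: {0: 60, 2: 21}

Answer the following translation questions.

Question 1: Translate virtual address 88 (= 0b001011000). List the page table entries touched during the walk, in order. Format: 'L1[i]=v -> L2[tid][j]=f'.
Answer: L1[1]=0 -> L2[0][3]=79

Derivation:
vaddr = 88 = 0b001011000
Split: l1_idx=1, l2_idx=3, offset=0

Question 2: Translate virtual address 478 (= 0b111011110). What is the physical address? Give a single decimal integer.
Answer: 238

Derivation:
vaddr = 478 = 0b111011110
Split: l1_idx=7, l2_idx=3, offset=6
L1[7] = 1
L2[1][3] = 29
paddr = 29 * 8 + 6 = 238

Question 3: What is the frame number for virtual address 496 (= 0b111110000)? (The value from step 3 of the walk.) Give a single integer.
vaddr = 496: l1_idx=7, l2_idx=6
L1[7] = 1; L2[1][6] = 71

Answer: 71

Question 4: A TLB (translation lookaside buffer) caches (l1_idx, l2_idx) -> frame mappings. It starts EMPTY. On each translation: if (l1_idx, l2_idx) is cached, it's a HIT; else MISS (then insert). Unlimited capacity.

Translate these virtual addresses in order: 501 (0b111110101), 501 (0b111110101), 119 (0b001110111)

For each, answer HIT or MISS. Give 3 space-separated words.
vaddr=501: (7,6) not in TLB -> MISS, insert
vaddr=501: (7,6) in TLB -> HIT
vaddr=119: (1,6) not in TLB -> MISS, insert

Answer: MISS HIT MISS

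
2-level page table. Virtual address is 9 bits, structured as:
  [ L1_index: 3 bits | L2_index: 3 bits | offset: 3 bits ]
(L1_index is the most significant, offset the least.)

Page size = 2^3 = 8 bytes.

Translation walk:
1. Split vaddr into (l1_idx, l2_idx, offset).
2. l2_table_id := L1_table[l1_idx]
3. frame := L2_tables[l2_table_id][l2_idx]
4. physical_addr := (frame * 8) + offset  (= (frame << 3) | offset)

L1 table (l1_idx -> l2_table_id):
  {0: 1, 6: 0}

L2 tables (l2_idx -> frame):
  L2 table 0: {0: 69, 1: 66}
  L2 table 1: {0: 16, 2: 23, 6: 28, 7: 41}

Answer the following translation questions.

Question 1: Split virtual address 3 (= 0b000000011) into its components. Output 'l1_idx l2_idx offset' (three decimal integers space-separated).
vaddr = 3 = 0b000000011
  top 3 bits -> l1_idx = 0
  next 3 bits -> l2_idx = 0
  bottom 3 bits -> offset = 3

Answer: 0 0 3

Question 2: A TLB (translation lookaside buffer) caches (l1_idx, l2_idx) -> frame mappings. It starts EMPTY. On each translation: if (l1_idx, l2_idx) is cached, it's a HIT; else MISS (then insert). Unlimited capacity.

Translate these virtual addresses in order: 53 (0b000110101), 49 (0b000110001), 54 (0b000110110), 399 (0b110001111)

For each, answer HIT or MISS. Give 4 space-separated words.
Answer: MISS HIT HIT MISS

Derivation:
vaddr=53: (0,6) not in TLB -> MISS, insert
vaddr=49: (0,6) in TLB -> HIT
vaddr=54: (0,6) in TLB -> HIT
vaddr=399: (6,1) not in TLB -> MISS, insert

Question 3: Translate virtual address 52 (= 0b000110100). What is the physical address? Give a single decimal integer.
Answer: 228

Derivation:
vaddr = 52 = 0b000110100
Split: l1_idx=0, l2_idx=6, offset=4
L1[0] = 1
L2[1][6] = 28
paddr = 28 * 8 + 4 = 228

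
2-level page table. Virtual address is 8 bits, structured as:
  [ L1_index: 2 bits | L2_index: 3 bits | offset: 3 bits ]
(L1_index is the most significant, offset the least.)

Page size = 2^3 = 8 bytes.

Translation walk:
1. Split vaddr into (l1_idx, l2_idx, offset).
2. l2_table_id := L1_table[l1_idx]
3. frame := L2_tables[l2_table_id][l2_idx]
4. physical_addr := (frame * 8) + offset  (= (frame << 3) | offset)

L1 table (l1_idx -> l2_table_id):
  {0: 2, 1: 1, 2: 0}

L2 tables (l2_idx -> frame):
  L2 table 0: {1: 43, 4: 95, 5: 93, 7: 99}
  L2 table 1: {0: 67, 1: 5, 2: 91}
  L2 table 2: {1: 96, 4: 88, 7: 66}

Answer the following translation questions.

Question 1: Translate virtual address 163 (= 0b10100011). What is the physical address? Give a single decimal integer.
Answer: 763

Derivation:
vaddr = 163 = 0b10100011
Split: l1_idx=2, l2_idx=4, offset=3
L1[2] = 0
L2[0][4] = 95
paddr = 95 * 8 + 3 = 763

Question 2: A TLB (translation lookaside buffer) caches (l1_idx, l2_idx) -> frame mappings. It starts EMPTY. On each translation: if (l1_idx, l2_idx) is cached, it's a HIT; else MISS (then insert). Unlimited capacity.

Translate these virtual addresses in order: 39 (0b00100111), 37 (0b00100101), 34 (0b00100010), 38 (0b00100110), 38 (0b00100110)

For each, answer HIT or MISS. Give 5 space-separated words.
Answer: MISS HIT HIT HIT HIT

Derivation:
vaddr=39: (0,4) not in TLB -> MISS, insert
vaddr=37: (0,4) in TLB -> HIT
vaddr=34: (0,4) in TLB -> HIT
vaddr=38: (0,4) in TLB -> HIT
vaddr=38: (0,4) in TLB -> HIT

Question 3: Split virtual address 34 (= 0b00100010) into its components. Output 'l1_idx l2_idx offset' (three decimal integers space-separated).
Answer: 0 4 2

Derivation:
vaddr = 34 = 0b00100010
  top 2 bits -> l1_idx = 0
  next 3 bits -> l2_idx = 4
  bottom 3 bits -> offset = 2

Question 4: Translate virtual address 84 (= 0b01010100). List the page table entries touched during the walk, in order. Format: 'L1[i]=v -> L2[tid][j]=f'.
Answer: L1[1]=1 -> L2[1][2]=91

Derivation:
vaddr = 84 = 0b01010100
Split: l1_idx=1, l2_idx=2, offset=4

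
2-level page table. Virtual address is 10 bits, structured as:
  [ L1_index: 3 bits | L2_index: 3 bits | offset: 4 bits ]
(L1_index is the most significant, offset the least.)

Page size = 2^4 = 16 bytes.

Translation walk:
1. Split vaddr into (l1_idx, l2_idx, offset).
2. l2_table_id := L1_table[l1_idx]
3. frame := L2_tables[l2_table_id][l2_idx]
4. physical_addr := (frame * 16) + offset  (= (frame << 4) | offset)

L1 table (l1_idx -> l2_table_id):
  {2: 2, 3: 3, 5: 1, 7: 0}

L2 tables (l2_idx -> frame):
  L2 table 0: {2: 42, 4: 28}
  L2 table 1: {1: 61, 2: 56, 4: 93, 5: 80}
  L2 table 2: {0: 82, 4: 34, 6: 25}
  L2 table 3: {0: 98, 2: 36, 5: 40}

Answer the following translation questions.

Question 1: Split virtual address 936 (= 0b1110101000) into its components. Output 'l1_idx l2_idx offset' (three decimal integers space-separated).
Answer: 7 2 8

Derivation:
vaddr = 936 = 0b1110101000
  top 3 bits -> l1_idx = 7
  next 3 bits -> l2_idx = 2
  bottom 4 bits -> offset = 8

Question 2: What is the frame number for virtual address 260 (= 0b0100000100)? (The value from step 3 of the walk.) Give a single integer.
Answer: 82

Derivation:
vaddr = 260: l1_idx=2, l2_idx=0
L1[2] = 2; L2[2][0] = 82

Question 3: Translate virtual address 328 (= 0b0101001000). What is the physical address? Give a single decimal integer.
Answer: 552

Derivation:
vaddr = 328 = 0b0101001000
Split: l1_idx=2, l2_idx=4, offset=8
L1[2] = 2
L2[2][4] = 34
paddr = 34 * 16 + 8 = 552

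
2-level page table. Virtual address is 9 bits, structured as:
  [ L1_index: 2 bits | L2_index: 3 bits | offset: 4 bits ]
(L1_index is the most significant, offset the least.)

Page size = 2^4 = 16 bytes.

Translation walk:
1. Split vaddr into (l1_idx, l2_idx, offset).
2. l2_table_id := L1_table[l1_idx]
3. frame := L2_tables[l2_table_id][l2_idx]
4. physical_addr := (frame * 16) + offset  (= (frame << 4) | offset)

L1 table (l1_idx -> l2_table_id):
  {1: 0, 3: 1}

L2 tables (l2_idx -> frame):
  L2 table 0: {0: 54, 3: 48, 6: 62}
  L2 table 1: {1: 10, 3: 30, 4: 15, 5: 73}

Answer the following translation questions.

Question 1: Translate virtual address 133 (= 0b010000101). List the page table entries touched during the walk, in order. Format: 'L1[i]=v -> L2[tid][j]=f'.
Answer: L1[1]=0 -> L2[0][0]=54

Derivation:
vaddr = 133 = 0b010000101
Split: l1_idx=1, l2_idx=0, offset=5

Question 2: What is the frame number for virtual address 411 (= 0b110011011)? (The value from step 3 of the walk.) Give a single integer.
vaddr = 411: l1_idx=3, l2_idx=1
L1[3] = 1; L2[1][1] = 10

Answer: 10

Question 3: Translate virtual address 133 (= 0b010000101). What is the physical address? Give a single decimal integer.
Answer: 869

Derivation:
vaddr = 133 = 0b010000101
Split: l1_idx=1, l2_idx=0, offset=5
L1[1] = 0
L2[0][0] = 54
paddr = 54 * 16 + 5 = 869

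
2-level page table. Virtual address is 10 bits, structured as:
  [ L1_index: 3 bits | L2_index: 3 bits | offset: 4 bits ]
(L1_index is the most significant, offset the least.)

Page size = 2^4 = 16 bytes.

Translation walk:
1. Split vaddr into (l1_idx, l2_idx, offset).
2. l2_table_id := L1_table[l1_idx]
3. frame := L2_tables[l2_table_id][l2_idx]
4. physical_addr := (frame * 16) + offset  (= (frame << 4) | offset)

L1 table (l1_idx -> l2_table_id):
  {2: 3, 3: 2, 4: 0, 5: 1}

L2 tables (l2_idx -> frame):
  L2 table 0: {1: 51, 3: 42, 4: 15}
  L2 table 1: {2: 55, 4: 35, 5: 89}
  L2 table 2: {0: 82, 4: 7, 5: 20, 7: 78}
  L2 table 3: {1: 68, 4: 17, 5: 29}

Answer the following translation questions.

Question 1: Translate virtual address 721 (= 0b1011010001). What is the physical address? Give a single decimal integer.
vaddr = 721 = 0b1011010001
Split: l1_idx=5, l2_idx=5, offset=1
L1[5] = 1
L2[1][5] = 89
paddr = 89 * 16 + 1 = 1425

Answer: 1425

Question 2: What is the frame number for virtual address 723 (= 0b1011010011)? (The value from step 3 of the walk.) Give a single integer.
vaddr = 723: l1_idx=5, l2_idx=5
L1[5] = 1; L2[1][5] = 89

Answer: 89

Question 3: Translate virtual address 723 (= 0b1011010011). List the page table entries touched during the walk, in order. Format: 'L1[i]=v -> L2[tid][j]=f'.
Answer: L1[5]=1 -> L2[1][5]=89

Derivation:
vaddr = 723 = 0b1011010011
Split: l1_idx=5, l2_idx=5, offset=3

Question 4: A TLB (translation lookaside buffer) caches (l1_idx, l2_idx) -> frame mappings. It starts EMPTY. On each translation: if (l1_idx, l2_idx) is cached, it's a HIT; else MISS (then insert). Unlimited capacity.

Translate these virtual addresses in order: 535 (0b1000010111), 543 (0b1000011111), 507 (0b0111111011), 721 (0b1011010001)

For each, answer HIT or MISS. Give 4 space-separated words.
Answer: MISS HIT MISS MISS

Derivation:
vaddr=535: (4,1) not in TLB -> MISS, insert
vaddr=543: (4,1) in TLB -> HIT
vaddr=507: (3,7) not in TLB -> MISS, insert
vaddr=721: (5,5) not in TLB -> MISS, insert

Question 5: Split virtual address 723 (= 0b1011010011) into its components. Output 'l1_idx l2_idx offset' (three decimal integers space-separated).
vaddr = 723 = 0b1011010011
  top 3 bits -> l1_idx = 5
  next 3 bits -> l2_idx = 5
  bottom 4 bits -> offset = 3

Answer: 5 5 3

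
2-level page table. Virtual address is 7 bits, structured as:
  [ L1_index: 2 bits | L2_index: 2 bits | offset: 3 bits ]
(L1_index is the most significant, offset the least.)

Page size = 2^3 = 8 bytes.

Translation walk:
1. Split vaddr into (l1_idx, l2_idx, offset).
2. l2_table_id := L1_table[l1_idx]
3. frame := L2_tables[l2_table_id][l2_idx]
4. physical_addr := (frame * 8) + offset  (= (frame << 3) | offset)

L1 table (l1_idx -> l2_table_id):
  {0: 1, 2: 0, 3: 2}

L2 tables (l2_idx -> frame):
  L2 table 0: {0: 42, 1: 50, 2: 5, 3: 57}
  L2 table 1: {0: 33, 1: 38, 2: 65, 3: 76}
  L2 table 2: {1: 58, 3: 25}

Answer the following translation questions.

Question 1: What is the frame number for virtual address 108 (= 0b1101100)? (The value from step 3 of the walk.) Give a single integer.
Answer: 58

Derivation:
vaddr = 108: l1_idx=3, l2_idx=1
L1[3] = 2; L2[2][1] = 58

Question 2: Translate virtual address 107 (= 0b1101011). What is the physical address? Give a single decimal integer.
Answer: 467

Derivation:
vaddr = 107 = 0b1101011
Split: l1_idx=3, l2_idx=1, offset=3
L1[3] = 2
L2[2][1] = 58
paddr = 58 * 8 + 3 = 467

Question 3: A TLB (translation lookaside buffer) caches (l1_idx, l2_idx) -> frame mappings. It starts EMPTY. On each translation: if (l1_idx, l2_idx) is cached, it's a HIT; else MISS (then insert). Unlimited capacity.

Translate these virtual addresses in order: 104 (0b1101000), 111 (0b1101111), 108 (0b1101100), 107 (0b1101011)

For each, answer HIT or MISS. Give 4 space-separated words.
Answer: MISS HIT HIT HIT

Derivation:
vaddr=104: (3,1) not in TLB -> MISS, insert
vaddr=111: (3,1) in TLB -> HIT
vaddr=108: (3,1) in TLB -> HIT
vaddr=107: (3,1) in TLB -> HIT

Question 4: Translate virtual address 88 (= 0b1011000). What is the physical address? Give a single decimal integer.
vaddr = 88 = 0b1011000
Split: l1_idx=2, l2_idx=3, offset=0
L1[2] = 0
L2[0][3] = 57
paddr = 57 * 8 + 0 = 456

Answer: 456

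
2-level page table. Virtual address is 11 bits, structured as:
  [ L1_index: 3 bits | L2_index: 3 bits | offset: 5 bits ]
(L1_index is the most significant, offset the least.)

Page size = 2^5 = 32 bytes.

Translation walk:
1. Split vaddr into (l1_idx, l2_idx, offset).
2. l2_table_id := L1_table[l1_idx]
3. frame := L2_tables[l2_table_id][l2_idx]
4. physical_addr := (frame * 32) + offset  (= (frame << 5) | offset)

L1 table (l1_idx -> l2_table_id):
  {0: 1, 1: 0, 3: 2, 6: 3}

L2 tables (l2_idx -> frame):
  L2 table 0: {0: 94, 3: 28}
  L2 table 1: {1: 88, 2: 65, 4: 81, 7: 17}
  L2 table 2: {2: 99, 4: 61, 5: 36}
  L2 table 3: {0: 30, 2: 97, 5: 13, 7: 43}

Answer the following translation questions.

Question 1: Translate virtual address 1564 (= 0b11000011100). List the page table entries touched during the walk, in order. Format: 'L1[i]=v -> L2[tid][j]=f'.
vaddr = 1564 = 0b11000011100
Split: l1_idx=6, l2_idx=0, offset=28

Answer: L1[6]=3 -> L2[3][0]=30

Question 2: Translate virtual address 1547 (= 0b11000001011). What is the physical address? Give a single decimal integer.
vaddr = 1547 = 0b11000001011
Split: l1_idx=6, l2_idx=0, offset=11
L1[6] = 3
L2[3][0] = 30
paddr = 30 * 32 + 11 = 971

Answer: 971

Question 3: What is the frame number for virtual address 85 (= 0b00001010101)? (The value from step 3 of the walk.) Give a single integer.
vaddr = 85: l1_idx=0, l2_idx=2
L1[0] = 1; L2[1][2] = 65

Answer: 65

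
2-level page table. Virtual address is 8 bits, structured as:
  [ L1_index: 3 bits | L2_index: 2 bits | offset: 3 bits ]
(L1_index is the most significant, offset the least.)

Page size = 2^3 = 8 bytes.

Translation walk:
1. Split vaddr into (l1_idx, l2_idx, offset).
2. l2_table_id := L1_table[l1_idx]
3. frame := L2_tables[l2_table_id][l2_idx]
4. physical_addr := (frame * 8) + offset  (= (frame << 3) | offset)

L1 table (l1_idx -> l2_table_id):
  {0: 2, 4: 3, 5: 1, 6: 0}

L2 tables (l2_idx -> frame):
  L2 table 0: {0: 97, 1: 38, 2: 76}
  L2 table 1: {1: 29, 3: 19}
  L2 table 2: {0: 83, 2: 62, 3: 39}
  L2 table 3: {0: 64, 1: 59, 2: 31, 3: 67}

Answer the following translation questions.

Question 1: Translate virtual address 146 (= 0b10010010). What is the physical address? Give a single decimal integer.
vaddr = 146 = 0b10010010
Split: l1_idx=4, l2_idx=2, offset=2
L1[4] = 3
L2[3][2] = 31
paddr = 31 * 8 + 2 = 250

Answer: 250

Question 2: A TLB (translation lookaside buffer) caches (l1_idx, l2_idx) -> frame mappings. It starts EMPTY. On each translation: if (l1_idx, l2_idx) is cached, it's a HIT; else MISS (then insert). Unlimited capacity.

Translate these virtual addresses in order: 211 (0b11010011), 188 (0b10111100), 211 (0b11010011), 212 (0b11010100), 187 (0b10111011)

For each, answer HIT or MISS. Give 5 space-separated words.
Answer: MISS MISS HIT HIT HIT

Derivation:
vaddr=211: (6,2) not in TLB -> MISS, insert
vaddr=188: (5,3) not in TLB -> MISS, insert
vaddr=211: (6,2) in TLB -> HIT
vaddr=212: (6,2) in TLB -> HIT
vaddr=187: (5,3) in TLB -> HIT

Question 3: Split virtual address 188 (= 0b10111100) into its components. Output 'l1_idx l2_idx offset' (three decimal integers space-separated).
Answer: 5 3 4

Derivation:
vaddr = 188 = 0b10111100
  top 3 bits -> l1_idx = 5
  next 2 bits -> l2_idx = 3
  bottom 3 bits -> offset = 4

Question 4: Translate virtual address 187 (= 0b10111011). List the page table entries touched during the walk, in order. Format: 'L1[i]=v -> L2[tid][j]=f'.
vaddr = 187 = 0b10111011
Split: l1_idx=5, l2_idx=3, offset=3

Answer: L1[5]=1 -> L2[1][3]=19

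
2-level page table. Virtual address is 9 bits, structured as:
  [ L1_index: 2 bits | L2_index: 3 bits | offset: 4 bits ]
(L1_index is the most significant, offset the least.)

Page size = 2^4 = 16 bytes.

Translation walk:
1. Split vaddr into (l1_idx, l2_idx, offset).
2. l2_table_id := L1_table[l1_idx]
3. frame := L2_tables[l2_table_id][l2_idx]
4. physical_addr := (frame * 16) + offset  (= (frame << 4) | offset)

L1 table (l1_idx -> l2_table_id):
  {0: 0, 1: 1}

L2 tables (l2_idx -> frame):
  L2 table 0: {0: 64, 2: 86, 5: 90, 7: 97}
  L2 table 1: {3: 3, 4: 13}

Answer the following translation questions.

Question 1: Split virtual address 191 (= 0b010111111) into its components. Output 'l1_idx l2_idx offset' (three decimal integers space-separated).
vaddr = 191 = 0b010111111
  top 2 bits -> l1_idx = 1
  next 3 bits -> l2_idx = 3
  bottom 4 bits -> offset = 15

Answer: 1 3 15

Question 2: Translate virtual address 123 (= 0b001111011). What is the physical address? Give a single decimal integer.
vaddr = 123 = 0b001111011
Split: l1_idx=0, l2_idx=7, offset=11
L1[0] = 0
L2[0][7] = 97
paddr = 97 * 16 + 11 = 1563

Answer: 1563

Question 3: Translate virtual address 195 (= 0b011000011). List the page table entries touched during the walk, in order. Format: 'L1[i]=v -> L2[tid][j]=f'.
vaddr = 195 = 0b011000011
Split: l1_idx=1, l2_idx=4, offset=3

Answer: L1[1]=1 -> L2[1][4]=13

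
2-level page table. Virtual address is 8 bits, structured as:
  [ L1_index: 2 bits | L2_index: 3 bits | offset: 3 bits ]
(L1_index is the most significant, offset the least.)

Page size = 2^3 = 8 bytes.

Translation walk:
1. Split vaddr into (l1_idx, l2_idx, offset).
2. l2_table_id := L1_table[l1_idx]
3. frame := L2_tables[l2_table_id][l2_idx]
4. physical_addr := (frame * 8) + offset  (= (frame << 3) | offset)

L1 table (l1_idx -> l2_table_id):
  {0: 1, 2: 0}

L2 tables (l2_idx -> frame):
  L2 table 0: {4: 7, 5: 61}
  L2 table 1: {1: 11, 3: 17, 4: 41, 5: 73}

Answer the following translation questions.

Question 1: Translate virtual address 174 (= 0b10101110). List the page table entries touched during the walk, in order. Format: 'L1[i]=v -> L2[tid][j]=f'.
vaddr = 174 = 0b10101110
Split: l1_idx=2, l2_idx=5, offset=6

Answer: L1[2]=0 -> L2[0][5]=61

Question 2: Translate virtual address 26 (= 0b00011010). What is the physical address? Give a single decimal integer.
vaddr = 26 = 0b00011010
Split: l1_idx=0, l2_idx=3, offset=2
L1[0] = 1
L2[1][3] = 17
paddr = 17 * 8 + 2 = 138

Answer: 138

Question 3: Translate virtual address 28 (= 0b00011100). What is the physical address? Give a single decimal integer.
vaddr = 28 = 0b00011100
Split: l1_idx=0, l2_idx=3, offset=4
L1[0] = 1
L2[1][3] = 17
paddr = 17 * 8 + 4 = 140

Answer: 140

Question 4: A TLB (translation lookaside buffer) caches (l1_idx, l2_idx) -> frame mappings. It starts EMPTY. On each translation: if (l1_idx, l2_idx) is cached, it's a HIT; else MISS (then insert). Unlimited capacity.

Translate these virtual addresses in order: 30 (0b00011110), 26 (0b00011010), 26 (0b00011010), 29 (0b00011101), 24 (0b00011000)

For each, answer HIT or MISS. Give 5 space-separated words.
Answer: MISS HIT HIT HIT HIT

Derivation:
vaddr=30: (0,3) not in TLB -> MISS, insert
vaddr=26: (0,3) in TLB -> HIT
vaddr=26: (0,3) in TLB -> HIT
vaddr=29: (0,3) in TLB -> HIT
vaddr=24: (0,3) in TLB -> HIT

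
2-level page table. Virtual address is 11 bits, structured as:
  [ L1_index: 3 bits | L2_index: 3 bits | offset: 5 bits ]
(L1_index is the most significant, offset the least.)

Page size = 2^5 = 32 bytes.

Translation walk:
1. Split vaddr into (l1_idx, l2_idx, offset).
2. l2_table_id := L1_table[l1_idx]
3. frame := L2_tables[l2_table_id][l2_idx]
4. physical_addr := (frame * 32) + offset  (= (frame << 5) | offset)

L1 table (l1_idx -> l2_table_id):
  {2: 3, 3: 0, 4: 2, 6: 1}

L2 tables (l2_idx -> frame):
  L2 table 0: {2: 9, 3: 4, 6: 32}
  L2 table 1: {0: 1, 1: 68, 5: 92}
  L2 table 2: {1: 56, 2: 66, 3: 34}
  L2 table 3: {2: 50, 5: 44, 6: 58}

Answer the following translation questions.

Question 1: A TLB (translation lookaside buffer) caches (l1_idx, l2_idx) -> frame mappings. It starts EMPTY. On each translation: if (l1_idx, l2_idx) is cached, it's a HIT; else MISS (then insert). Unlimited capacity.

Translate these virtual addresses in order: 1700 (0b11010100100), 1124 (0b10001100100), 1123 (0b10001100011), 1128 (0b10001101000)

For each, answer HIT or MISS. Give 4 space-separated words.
vaddr=1700: (6,5) not in TLB -> MISS, insert
vaddr=1124: (4,3) not in TLB -> MISS, insert
vaddr=1123: (4,3) in TLB -> HIT
vaddr=1128: (4,3) in TLB -> HIT

Answer: MISS MISS HIT HIT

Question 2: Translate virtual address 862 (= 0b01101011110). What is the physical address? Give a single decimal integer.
vaddr = 862 = 0b01101011110
Split: l1_idx=3, l2_idx=2, offset=30
L1[3] = 0
L2[0][2] = 9
paddr = 9 * 32 + 30 = 318

Answer: 318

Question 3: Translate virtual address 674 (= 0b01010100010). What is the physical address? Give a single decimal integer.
vaddr = 674 = 0b01010100010
Split: l1_idx=2, l2_idx=5, offset=2
L1[2] = 3
L2[3][5] = 44
paddr = 44 * 32 + 2 = 1410

Answer: 1410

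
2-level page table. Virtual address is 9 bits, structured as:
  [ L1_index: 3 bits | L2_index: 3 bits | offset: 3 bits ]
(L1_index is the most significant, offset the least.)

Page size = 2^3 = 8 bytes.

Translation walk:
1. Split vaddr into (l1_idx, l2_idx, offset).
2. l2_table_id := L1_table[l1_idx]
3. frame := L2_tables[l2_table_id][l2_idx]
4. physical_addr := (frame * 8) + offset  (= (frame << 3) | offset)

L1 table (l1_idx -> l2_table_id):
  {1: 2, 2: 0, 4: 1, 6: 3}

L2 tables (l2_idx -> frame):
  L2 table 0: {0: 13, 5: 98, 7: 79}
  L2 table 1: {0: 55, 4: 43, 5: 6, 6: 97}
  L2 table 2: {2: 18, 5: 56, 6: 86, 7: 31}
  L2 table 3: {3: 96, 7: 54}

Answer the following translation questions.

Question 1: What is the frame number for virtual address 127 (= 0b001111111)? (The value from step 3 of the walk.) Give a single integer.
vaddr = 127: l1_idx=1, l2_idx=7
L1[1] = 2; L2[2][7] = 31

Answer: 31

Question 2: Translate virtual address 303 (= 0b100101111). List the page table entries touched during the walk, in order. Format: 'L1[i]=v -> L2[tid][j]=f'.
Answer: L1[4]=1 -> L2[1][5]=6

Derivation:
vaddr = 303 = 0b100101111
Split: l1_idx=4, l2_idx=5, offset=7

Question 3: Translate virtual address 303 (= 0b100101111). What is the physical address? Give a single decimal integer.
vaddr = 303 = 0b100101111
Split: l1_idx=4, l2_idx=5, offset=7
L1[4] = 1
L2[1][5] = 6
paddr = 6 * 8 + 7 = 55

Answer: 55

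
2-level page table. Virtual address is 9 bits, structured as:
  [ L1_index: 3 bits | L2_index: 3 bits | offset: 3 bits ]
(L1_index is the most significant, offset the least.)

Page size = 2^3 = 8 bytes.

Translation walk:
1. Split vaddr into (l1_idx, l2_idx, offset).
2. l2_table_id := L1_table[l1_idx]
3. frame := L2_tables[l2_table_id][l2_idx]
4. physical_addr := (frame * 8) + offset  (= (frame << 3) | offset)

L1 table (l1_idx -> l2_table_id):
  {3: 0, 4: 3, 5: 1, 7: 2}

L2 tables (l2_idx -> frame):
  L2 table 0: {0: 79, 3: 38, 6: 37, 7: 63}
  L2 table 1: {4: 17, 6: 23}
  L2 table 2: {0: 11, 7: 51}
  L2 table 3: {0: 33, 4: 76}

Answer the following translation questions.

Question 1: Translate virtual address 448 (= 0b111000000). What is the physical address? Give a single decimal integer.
vaddr = 448 = 0b111000000
Split: l1_idx=7, l2_idx=0, offset=0
L1[7] = 2
L2[2][0] = 11
paddr = 11 * 8 + 0 = 88

Answer: 88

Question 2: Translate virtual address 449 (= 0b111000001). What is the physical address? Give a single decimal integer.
Answer: 89

Derivation:
vaddr = 449 = 0b111000001
Split: l1_idx=7, l2_idx=0, offset=1
L1[7] = 2
L2[2][0] = 11
paddr = 11 * 8 + 1 = 89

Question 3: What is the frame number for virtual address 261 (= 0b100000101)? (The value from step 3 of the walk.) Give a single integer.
vaddr = 261: l1_idx=4, l2_idx=0
L1[4] = 3; L2[3][0] = 33

Answer: 33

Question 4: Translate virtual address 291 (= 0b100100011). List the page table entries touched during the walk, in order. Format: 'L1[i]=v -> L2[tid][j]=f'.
Answer: L1[4]=3 -> L2[3][4]=76

Derivation:
vaddr = 291 = 0b100100011
Split: l1_idx=4, l2_idx=4, offset=3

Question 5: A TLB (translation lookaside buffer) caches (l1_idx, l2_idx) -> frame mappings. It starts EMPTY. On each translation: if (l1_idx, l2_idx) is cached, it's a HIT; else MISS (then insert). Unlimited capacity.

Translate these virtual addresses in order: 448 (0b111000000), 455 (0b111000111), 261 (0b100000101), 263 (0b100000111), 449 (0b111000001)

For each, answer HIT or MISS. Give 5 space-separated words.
Answer: MISS HIT MISS HIT HIT

Derivation:
vaddr=448: (7,0) not in TLB -> MISS, insert
vaddr=455: (7,0) in TLB -> HIT
vaddr=261: (4,0) not in TLB -> MISS, insert
vaddr=263: (4,0) in TLB -> HIT
vaddr=449: (7,0) in TLB -> HIT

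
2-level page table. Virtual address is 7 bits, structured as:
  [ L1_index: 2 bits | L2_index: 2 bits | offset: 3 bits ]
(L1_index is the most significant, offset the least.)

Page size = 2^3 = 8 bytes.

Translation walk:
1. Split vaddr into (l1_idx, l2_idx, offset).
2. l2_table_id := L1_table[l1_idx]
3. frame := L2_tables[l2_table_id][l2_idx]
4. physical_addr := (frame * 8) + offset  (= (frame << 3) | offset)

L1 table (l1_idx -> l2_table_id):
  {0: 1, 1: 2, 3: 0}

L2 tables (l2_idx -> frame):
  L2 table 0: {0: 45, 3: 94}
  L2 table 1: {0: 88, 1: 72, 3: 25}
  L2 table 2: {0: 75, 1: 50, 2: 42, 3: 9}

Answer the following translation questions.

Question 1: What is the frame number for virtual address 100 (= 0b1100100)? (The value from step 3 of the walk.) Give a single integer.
Answer: 45

Derivation:
vaddr = 100: l1_idx=3, l2_idx=0
L1[3] = 0; L2[0][0] = 45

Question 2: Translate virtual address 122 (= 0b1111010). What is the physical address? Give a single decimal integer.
vaddr = 122 = 0b1111010
Split: l1_idx=3, l2_idx=3, offset=2
L1[3] = 0
L2[0][3] = 94
paddr = 94 * 8 + 2 = 754

Answer: 754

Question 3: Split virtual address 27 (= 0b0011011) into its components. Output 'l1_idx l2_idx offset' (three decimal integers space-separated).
vaddr = 27 = 0b0011011
  top 2 bits -> l1_idx = 0
  next 2 bits -> l2_idx = 3
  bottom 3 bits -> offset = 3

Answer: 0 3 3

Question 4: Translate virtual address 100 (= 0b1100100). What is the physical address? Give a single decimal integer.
Answer: 364

Derivation:
vaddr = 100 = 0b1100100
Split: l1_idx=3, l2_idx=0, offset=4
L1[3] = 0
L2[0][0] = 45
paddr = 45 * 8 + 4 = 364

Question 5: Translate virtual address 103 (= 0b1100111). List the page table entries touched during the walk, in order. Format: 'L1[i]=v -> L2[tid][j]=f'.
Answer: L1[3]=0 -> L2[0][0]=45

Derivation:
vaddr = 103 = 0b1100111
Split: l1_idx=3, l2_idx=0, offset=7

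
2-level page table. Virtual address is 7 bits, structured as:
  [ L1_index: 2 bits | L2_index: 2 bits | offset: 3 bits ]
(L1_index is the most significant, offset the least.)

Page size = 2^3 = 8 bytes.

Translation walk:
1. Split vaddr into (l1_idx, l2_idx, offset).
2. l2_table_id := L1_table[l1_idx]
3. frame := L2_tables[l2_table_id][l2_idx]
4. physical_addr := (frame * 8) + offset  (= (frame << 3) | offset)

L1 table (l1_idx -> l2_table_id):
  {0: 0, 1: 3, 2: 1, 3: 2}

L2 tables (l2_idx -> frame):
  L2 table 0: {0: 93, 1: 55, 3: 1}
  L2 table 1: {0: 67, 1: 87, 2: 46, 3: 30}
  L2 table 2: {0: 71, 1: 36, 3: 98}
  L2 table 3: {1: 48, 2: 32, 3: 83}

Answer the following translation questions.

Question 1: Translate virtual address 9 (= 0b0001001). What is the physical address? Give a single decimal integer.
Answer: 441

Derivation:
vaddr = 9 = 0b0001001
Split: l1_idx=0, l2_idx=1, offset=1
L1[0] = 0
L2[0][1] = 55
paddr = 55 * 8 + 1 = 441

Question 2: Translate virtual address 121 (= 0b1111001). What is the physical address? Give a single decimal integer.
Answer: 785

Derivation:
vaddr = 121 = 0b1111001
Split: l1_idx=3, l2_idx=3, offset=1
L1[3] = 2
L2[2][3] = 98
paddr = 98 * 8 + 1 = 785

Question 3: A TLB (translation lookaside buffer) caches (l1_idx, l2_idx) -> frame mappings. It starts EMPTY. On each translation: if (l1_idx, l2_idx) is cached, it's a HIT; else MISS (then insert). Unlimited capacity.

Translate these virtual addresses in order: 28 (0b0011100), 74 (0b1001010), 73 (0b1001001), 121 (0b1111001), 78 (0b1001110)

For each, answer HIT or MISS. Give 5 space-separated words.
vaddr=28: (0,3) not in TLB -> MISS, insert
vaddr=74: (2,1) not in TLB -> MISS, insert
vaddr=73: (2,1) in TLB -> HIT
vaddr=121: (3,3) not in TLB -> MISS, insert
vaddr=78: (2,1) in TLB -> HIT

Answer: MISS MISS HIT MISS HIT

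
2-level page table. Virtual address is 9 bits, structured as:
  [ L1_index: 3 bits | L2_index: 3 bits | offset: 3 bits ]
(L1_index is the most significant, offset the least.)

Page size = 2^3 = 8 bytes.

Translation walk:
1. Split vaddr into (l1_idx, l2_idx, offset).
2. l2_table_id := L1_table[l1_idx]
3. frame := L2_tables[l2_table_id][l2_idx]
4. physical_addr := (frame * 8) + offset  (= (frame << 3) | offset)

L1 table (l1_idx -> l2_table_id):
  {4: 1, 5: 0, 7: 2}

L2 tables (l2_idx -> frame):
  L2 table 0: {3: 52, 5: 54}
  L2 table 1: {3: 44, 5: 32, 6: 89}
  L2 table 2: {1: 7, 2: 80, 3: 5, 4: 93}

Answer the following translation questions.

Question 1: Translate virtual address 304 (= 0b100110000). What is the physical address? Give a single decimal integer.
Answer: 712

Derivation:
vaddr = 304 = 0b100110000
Split: l1_idx=4, l2_idx=6, offset=0
L1[4] = 1
L2[1][6] = 89
paddr = 89 * 8 + 0 = 712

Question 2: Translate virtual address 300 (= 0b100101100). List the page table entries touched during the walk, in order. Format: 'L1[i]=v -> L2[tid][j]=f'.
Answer: L1[4]=1 -> L2[1][5]=32

Derivation:
vaddr = 300 = 0b100101100
Split: l1_idx=4, l2_idx=5, offset=4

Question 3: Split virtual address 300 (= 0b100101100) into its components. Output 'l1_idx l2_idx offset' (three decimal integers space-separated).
vaddr = 300 = 0b100101100
  top 3 bits -> l1_idx = 4
  next 3 bits -> l2_idx = 5
  bottom 3 bits -> offset = 4

Answer: 4 5 4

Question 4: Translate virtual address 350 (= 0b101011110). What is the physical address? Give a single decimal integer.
Answer: 422

Derivation:
vaddr = 350 = 0b101011110
Split: l1_idx=5, l2_idx=3, offset=6
L1[5] = 0
L2[0][3] = 52
paddr = 52 * 8 + 6 = 422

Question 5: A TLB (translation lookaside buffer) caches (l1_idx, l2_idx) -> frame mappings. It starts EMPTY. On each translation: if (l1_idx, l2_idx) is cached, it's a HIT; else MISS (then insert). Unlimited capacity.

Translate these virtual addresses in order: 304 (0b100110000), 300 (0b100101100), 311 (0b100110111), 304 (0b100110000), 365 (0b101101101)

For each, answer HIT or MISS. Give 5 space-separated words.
vaddr=304: (4,6) not in TLB -> MISS, insert
vaddr=300: (4,5) not in TLB -> MISS, insert
vaddr=311: (4,6) in TLB -> HIT
vaddr=304: (4,6) in TLB -> HIT
vaddr=365: (5,5) not in TLB -> MISS, insert

Answer: MISS MISS HIT HIT MISS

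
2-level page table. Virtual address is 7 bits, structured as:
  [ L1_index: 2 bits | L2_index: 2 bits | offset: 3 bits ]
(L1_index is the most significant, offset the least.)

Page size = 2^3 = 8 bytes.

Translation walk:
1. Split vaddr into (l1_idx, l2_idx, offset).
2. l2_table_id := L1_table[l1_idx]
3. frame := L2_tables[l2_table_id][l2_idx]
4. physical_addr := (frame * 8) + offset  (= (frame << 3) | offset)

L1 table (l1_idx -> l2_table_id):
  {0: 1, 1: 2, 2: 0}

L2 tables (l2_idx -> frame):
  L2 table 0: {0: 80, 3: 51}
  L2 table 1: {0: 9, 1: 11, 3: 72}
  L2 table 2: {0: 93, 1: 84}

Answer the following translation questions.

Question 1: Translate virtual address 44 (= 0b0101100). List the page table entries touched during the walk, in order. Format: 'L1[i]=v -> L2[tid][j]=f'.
Answer: L1[1]=2 -> L2[2][1]=84

Derivation:
vaddr = 44 = 0b0101100
Split: l1_idx=1, l2_idx=1, offset=4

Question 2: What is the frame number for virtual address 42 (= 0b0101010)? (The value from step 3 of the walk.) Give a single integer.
Answer: 84

Derivation:
vaddr = 42: l1_idx=1, l2_idx=1
L1[1] = 2; L2[2][1] = 84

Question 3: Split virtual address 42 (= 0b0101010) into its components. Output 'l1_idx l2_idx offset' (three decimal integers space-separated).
vaddr = 42 = 0b0101010
  top 2 bits -> l1_idx = 1
  next 2 bits -> l2_idx = 1
  bottom 3 bits -> offset = 2

Answer: 1 1 2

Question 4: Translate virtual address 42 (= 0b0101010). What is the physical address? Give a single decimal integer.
Answer: 674

Derivation:
vaddr = 42 = 0b0101010
Split: l1_idx=1, l2_idx=1, offset=2
L1[1] = 2
L2[2][1] = 84
paddr = 84 * 8 + 2 = 674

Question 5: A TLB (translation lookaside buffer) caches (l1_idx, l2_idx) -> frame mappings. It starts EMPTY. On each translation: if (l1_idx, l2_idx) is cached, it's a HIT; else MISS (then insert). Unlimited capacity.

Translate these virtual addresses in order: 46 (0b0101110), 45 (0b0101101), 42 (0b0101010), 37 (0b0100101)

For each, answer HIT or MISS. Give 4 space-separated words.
vaddr=46: (1,1) not in TLB -> MISS, insert
vaddr=45: (1,1) in TLB -> HIT
vaddr=42: (1,1) in TLB -> HIT
vaddr=37: (1,0) not in TLB -> MISS, insert

Answer: MISS HIT HIT MISS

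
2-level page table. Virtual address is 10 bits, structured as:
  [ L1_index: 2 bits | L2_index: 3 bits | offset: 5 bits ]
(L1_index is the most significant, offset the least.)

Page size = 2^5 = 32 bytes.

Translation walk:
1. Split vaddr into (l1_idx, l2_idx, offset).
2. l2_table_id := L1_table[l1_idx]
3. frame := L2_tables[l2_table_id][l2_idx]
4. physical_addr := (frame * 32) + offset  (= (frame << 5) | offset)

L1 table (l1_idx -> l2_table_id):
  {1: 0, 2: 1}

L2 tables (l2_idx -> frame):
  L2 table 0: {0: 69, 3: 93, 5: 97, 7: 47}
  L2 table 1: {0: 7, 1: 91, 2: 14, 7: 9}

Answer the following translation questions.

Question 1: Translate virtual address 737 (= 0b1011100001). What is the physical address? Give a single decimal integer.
vaddr = 737 = 0b1011100001
Split: l1_idx=2, l2_idx=7, offset=1
L1[2] = 1
L2[1][7] = 9
paddr = 9 * 32 + 1 = 289

Answer: 289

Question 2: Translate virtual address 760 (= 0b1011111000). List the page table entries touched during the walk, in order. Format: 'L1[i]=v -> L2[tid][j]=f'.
Answer: L1[2]=1 -> L2[1][7]=9

Derivation:
vaddr = 760 = 0b1011111000
Split: l1_idx=2, l2_idx=7, offset=24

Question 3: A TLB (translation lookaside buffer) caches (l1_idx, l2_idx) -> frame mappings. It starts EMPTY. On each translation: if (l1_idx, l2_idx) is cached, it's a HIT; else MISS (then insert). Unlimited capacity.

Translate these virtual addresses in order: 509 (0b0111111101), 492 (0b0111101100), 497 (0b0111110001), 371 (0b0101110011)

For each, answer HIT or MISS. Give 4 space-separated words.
Answer: MISS HIT HIT MISS

Derivation:
vaddr=509: (1,7) not in TLB -> MISS, insert
vaddr=492: (1,7) in TLB -> HIT
vaddr=497: (1,7) in TLB -> HIT
vaddr=371: (1,3) not in TLB -> MISS, insert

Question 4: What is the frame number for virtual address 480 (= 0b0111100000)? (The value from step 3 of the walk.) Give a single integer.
Answer: 47

Derivation:
vaddr = 480: l1_idx=1, l2_idx=7
L1[1] = 0; L2[0][7] = 47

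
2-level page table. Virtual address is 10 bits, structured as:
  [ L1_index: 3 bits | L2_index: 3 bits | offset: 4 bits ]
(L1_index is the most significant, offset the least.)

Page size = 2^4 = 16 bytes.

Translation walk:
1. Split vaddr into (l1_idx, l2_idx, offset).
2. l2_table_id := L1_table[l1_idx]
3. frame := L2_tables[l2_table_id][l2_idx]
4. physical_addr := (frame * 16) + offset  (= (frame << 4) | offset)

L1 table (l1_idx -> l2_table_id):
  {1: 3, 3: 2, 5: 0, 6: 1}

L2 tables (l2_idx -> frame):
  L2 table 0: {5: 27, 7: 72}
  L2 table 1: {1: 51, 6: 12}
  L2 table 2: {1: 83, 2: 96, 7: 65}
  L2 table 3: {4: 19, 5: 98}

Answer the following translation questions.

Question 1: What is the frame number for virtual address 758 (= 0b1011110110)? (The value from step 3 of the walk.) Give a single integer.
vaddr = 758: l1_idx=5, l2_idx=7
L1[5] = 0; L2[0][7] = 72

Answer: 72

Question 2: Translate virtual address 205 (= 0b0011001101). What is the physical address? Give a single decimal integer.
Answer: 317

Derivation:
vaddr = 205 = 0b0011001101
Split: l1_idx=1, l2_idx=4, offset=13
L1[1] = 3
L2[3][4] = 19
paddr = 19 * 16 + 13 = 317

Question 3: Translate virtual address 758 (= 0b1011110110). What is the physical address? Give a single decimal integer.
vaddr = 758 = 0b1011110110
Split: l1_idx=5, l2_idx=7, offset=6
L1[5] = 0
L2[0][7] = 72
paddr = 72 * 16 + 6 = 1158

Answer: 1158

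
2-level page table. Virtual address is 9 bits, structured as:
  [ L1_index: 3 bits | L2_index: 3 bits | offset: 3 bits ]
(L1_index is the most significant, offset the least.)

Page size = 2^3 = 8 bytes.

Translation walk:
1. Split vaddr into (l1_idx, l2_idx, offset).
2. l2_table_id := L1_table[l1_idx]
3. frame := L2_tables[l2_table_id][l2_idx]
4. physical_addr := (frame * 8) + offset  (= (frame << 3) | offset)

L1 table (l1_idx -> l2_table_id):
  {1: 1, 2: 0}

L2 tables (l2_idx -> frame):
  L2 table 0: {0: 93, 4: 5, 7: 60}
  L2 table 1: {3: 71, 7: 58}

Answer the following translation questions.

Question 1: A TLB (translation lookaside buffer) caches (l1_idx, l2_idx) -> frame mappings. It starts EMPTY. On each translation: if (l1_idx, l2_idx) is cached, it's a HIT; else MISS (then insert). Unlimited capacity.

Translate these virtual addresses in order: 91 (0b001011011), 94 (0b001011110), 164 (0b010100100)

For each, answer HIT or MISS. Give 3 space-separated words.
Answer: MISS HIT MISS

Derivation:
vaddr=91: (1,3) not in TLB -> MISS, insert
vaddr=94: (1,3) in TLB -> HIT
vaddr=164: (2,4) not in TLB -> MISS, insert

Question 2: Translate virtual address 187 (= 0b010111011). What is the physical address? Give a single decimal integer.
vaddr = 187 = 0b010111011
Split: l1_idx=2, l2_idx=7, offset=3
L1[2] = 0
L2[0][7] = 60
paddr = 60 * 8 + 3 = 483

Answer: 483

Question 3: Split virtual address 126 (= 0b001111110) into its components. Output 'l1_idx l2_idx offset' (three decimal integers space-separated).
vaddr = 126 = 0b001111110
  top 3 bits -> l1_idx = 1
  next 3 bits -> l2_idx = 7
  bottom 3 bits -> offset = 6

Answer: 1 7 6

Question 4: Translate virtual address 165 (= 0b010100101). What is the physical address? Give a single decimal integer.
Answer: 45

Derivation:
vaddr = 165 = 0b010100101
Split: l1_idx=2, l2_idx=4, offset=5
L1[2] = 0
L2[0][4] = 5
paddr = 5 * 8 + 5 = 45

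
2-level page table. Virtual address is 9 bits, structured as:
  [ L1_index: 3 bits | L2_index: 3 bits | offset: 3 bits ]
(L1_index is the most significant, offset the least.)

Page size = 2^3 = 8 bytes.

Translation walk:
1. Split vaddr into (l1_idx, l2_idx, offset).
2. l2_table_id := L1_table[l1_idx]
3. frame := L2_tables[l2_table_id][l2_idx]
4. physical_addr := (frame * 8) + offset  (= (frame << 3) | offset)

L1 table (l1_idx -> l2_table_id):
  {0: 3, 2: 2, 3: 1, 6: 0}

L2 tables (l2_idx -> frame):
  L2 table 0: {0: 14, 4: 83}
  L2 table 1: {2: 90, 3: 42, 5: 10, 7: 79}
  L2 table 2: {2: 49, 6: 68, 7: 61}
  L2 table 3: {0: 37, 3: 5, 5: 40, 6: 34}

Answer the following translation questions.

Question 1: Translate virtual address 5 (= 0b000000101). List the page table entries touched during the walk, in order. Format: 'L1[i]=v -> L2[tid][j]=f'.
vaddr = 5 = 0b000000101
Split: l1_idx=0, l2_idx=0, offset=5

Answer: L1[0]=3 -> L2[3][0]=37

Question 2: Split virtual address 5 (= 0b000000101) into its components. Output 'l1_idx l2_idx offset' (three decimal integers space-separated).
Answer: 0 0 5

Derivation:
vaddr = 5 = 0b000000101
  top 3 bits -> l1_idx = 0
  next 3 bits -> l2_idx = 0
  bottom 3 bits -> offset = 5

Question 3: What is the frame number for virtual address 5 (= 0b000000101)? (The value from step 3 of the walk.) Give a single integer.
Answer: 37

Derivation:
vaddr = 5: l1_idx=0, l2_idx=0
L1[0] = 3; L2[3][0] = 37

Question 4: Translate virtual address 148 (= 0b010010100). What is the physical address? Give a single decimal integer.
vaddr = 148 = 0b010010100
Split: l1_idx=2, l2_idx=2, offset=4
L1[2] = 2
L2[2][2] = 49
paddr = 49 * 8 + 4 = 396

Answer: 396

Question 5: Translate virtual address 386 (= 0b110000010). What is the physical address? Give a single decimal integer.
Answer: 114

Derivation:
vaddr = 386 = 0b110000010
Split: l1_idx=6, l2_idx=0, offset=2
L1[6] = 0
L2[0][0] = 14
paddr = 14 * 8 + 2 = 114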